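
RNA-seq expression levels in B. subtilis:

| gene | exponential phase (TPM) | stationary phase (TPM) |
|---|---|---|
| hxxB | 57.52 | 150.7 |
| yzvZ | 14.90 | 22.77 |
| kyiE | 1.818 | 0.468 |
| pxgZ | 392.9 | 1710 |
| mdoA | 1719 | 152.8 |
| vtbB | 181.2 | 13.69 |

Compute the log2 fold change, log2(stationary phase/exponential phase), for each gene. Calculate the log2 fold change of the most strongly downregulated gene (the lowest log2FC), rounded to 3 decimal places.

log2(150.7/57.52) = 1.390  (hxxB)
log2(22.77/14.90) = 0.612  (yzvZ)
log2(0.468/1.818) = -1.958  (kyiE)
log2(1710/392.9) = 2.122  (pxgZ)
log2(152.8/1719) = -3.492  (mdoA)
log2(13.69/181.2) = -3.726  (vtbB)
vtbB is most strongly downregulated.

-3.726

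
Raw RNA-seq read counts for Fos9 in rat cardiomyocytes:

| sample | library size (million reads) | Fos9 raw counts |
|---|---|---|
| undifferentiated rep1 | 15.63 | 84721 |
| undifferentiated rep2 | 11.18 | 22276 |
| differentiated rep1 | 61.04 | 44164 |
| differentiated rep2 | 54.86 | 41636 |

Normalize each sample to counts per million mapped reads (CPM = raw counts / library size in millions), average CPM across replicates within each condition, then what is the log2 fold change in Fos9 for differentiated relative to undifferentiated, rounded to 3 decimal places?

-2.322

CPM(undifferentiated rep1) = 84721 / 15.63 = 5420.4095
CPM(undifferentiated rep2) = 22276 / 11.18 = 1992.4866
CPM(differentiated rep1) = 44164 / 61.04 = 723.5256
CPM(differentiated rep2) = 41636 / 54.86 = 758.9501
mean CPM(undifferentiated) = 3706.4480; mean CPM(differentiated) = 741.2378
Fold change = 741.2378 / 3706.4480 = 0.19999
log2(0.19999) = -2.3220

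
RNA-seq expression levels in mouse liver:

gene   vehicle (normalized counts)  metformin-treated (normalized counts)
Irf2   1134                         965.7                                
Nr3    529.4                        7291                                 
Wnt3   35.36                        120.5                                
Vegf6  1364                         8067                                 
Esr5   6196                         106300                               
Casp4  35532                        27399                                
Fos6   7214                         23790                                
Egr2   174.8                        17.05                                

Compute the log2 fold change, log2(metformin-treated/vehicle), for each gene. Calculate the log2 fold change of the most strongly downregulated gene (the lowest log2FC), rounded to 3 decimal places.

-3.358

log2(965.7/1134) = -0.232  (Irf2)
log2(7291/529.4) = 3.784  (Nr3)
log2(120.5/35.36) = 1.769  (Wnt3)
log2(8067/1364) = 2.564  (Vegf6)
log2(106300/6196) = 4.101  (Esr5)
log2(27399/35532) = -0.375  (Casp4)
log2(23790/7214) = 1.721  (Fos6)
log2(17.05/174.8) = -3.358  (Egr2)
Egr2 is most strongly downregulated.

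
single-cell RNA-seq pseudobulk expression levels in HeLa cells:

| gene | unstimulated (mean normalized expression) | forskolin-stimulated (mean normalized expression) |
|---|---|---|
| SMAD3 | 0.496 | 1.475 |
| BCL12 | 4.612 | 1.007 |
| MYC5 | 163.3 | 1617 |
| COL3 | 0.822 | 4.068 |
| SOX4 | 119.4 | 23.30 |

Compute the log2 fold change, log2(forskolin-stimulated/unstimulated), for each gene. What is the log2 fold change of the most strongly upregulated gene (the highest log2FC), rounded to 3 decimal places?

3.308

log2(1.475/0.496) = 1.572  (SMAD3)
log2(1.007/4.612) = -2.195  (BCL12)
log2(1617/163.3) = 3.308  (MYC5)
log2(4.068/0.822) = 2.307  (COL3)
log2(23.30/119.4) = -2.357  (SOX4)
MYC5 is most strongly upregulated.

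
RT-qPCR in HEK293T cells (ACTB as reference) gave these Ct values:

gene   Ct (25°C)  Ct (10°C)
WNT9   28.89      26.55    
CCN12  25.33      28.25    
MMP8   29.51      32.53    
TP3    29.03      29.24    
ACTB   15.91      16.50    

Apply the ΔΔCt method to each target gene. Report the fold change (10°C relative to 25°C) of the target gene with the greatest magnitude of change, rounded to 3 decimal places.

WNT9: ΔΔCt = (26.55−16.50) − (28.89−15.91) = 10.05 − 12.98 = -2.93; fold change = 2^2.93 = 7.621
CCN12: ΔΔCt = (28.25−16.50) − (25.33−15.91) = 11.75 − 9.42 = 2.33; fold change = 2^-2.33 = 0.199
MMP8: ΔΔCt = (32.53−16.50) − (29.51−15.91) = 16.03 − 13.60 = 2.43; fold change = 2^-2.43 = 0.186
TP3: ΔΔCt = (29.24−16.50) − (29.03−15.91) = 12.74 − 13.12 = -0.38; fold change = 2^0.38 = 1.301
WNT9 has the largest |ΔΔCt| = 2.93.

7.621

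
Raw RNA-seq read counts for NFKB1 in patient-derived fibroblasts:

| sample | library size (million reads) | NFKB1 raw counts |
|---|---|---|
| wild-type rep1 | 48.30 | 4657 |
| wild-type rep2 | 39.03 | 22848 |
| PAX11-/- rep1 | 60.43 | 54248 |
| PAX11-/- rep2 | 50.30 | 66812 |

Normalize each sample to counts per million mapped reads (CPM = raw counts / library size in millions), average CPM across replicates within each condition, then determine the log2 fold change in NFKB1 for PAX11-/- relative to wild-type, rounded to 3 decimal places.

CPM(wild-type rep1) = 4657 / 48.30 = 96.4182
CPM(wild-type rep2) = 22848 / 39.03 = 585.3958
CPM(PAX11-/- rep1) = 54248 / 60.43 = 897.6998
CPM(PAX11-/- rep2) = 66812 / 50.30 = 1328.2704
mean CPM(wild-type) = 340.9070; mean CPM(PAX11-/-) = 1112.9851
Fold change = 1112.9851 / 340.9070 = 3.26478
log2(3.26478) = 1.7070

1.707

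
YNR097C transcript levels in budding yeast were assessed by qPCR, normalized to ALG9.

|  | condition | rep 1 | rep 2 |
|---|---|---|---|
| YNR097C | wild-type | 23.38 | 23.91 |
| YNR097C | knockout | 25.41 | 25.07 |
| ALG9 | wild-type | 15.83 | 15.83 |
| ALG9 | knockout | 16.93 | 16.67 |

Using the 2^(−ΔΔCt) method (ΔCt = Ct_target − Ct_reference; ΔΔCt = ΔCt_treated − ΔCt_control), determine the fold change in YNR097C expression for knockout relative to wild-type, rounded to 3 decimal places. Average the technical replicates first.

0.648

Mean Ct: YNR097C wild-type 23.645; YNR097C knockout 25.240; ALG9 wild-type 15.830; ALG9 knockout 16.800
ΔCt(wild-type) = 23.645 − 15.830 = 7.815
ΔCt(knockout) = 25.240 − 16.800 = 8.440
ΔΔCt = 8.440 − 7.815 = 0.625
Fold change = 2^(−0.625) = 0.6484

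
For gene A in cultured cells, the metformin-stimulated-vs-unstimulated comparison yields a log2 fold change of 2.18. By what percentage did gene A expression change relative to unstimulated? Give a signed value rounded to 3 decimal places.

Fold change = 2^(2.18) = 4.5315
Percent change = (FC − 1) × 100% = (4.5315 − 1) × 100 = 353.154%

353.154%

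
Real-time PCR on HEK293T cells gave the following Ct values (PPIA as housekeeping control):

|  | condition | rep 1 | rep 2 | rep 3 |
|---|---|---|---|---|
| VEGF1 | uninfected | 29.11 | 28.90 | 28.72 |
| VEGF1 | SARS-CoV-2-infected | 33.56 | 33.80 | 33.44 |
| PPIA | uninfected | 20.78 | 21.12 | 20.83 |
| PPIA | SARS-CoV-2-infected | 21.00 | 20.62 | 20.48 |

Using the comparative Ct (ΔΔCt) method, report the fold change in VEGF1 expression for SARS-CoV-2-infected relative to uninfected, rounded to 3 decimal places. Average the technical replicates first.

0.033

Mean Ct: VEGF1 uninfected 28.910; VEGF1 SARS-CoV-2-infected 33.600; PPIA uninfected 20.910; PPIA SARS-CoV-2-infected 20.700
ΔCt(uninfected) = 28.910 − 20.910 = 8.000
ΔCt(SARS-CoV-2-infected) = 33.600 − 20.700 = 12.900
ΔΔCt = 12.900 − 8.000 = 4.900
Fold change = 2^(−4.900) = 0.0335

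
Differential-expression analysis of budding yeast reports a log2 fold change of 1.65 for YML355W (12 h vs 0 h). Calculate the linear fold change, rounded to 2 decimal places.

3.14

Fold change = 2^(1.65) = 3.138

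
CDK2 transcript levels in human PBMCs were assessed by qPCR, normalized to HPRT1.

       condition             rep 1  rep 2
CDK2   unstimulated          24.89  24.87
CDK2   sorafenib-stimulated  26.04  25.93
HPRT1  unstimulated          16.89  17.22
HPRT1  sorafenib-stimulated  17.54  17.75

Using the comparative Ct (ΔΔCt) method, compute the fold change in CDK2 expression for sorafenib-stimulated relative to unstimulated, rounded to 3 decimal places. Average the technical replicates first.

0.700

Mean Ct: CDK2 unstimulated 24.880; CDK2 sorafenib-stimulated 25.985; HPRT1 unstimulated 17.055; HPRT1 sorafenib-stimulated 17.645
ΔCt(unstimulated) = 24.880 − 17.055 = 7.825
ΔCt(sorafenib-stimulated) = 25.985 − 17.645 = 8.340
ΔΔCt = 8.340 − 7.825 = 0.515
Fold change = 2^(−0.515) = 0.6998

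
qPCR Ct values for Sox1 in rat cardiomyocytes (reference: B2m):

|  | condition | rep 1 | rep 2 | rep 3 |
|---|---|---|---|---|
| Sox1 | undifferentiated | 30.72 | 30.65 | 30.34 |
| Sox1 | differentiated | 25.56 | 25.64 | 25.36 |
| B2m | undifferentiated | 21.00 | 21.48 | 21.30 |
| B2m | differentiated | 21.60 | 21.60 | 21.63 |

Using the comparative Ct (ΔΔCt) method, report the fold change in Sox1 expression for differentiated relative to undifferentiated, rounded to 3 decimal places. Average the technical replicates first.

42.224

Mean Ct: Sox1 undifferentiated 30.570; Sox1 differentiated 25.520; B2m undifferentiated 21.260; B2m differentiated 21.610
ΔCt(undifferentiated) = 30.570 − 21.260 = 9.310
ΔCt(differentiated) = 25.520 − 21.610 = 3.910
ΔΔCt = 3.910 − 9.310 = -5.400
Fold change = 2^(−(-5.400)) = 2^5.400 = 42.2243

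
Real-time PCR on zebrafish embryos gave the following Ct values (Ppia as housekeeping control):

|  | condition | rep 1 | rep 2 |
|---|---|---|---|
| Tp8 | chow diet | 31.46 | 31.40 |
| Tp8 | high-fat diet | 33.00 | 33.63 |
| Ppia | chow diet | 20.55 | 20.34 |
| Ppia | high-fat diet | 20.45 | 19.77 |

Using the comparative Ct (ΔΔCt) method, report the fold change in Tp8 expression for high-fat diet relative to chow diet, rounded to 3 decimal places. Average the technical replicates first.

0.215

Mean Ct: Tp8 chow diet 31.430; Tp8 high-fat diet 33.315; Ppia chow diet 20.445; Ppia high-fat diet 20.110
ΔCt(chow diet) = 31.430 − 20.445 = 10.985
ΔCt(high-fat diet) = 33.315 − 20.110 = 13.205
ΔΔCt = 13.205 − 10.985 = 2.220
Fold change = 2^(−2.220) = 0.2146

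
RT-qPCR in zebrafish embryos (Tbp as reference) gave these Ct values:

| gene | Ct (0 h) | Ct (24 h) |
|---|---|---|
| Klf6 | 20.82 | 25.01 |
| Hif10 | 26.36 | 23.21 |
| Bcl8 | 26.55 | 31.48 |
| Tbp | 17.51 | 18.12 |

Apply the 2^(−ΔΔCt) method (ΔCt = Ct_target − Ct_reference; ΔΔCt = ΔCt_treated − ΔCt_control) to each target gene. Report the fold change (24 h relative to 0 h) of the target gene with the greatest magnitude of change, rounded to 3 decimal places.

0.050

Klf6: ΔΔCt = (25.01−18.12) − (20.82−17.51) = 6.89 − 3.31 = 3.58; fold change = 2^-3.58 = 0.084
Hif10: ΔΔCt = (23.21−18.12) − (26.36−17.51) = 5.09 − 8.85 = -3.76; fold change = 2^3.76 = 13.548
Bcl8: ΔΔCt = (31.48−18.12) − (26.55−17.51) = 13.36 − 9.04 = 4.32; fold change = 2^-4.32 = 0.050
Bcl8 has the largest |ΔΔCt| = 4.32.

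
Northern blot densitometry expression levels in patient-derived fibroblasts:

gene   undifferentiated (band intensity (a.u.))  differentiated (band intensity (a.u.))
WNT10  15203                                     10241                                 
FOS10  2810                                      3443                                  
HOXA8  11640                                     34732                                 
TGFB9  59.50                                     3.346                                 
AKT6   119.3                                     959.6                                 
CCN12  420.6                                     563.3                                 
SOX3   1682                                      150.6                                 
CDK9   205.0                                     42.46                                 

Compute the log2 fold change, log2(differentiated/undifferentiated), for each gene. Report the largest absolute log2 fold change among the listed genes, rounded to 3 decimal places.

4.152

log2(10241/15203) = -0.570  (WNT10)
log2(3443/2810) = 0.293  (FOS10)
log2(34732/11640) = 1.577  (HOXA8)
log2(3.346/59.50) = -4.152  (TGFB9)
log2(959.6/119.3) = 3.008  (AKT6)
log2(563.3/420.6) = 0.421  (CCN12)
log2(150.6/1682) = -3.481  (SOX3)
log2(42.46/205.0) = -2.271  (CDK9)
The largest magnitude belongs to TGFB9.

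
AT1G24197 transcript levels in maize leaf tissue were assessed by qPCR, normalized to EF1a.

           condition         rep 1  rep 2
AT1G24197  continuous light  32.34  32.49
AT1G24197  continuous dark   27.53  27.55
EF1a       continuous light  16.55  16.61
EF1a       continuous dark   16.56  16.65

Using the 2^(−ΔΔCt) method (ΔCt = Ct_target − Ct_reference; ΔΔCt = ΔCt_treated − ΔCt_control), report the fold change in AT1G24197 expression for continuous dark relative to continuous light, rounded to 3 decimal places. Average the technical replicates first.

29.857

Mean Ct: AT1G24197 continuous light 32.415; AT1G24197 continuous dark 27.540; EF1a continuous light 16.580; EF1a continuous dark 16.605
ΔCt(continuous light) = 32.415 − 16.580 = 15.835
ΔCt(continuous dark) = 27.540 − 16.605 = 10.935
ΔΔCt = 10.935 − 15.835 = -4.900
Fold change = 2^(−(-4.900)) = 2^4.900 = 29.8571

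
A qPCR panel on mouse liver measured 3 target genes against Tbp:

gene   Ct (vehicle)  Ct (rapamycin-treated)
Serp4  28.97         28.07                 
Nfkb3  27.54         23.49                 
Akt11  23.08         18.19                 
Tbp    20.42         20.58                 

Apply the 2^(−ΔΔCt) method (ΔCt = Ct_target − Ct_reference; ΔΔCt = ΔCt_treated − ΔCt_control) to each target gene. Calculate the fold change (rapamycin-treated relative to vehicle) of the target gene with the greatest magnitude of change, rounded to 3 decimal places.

33.128

Serp4: ΔΔCt = (28.07−20.58) − (28.97−20.42) = 7.49 − 8.55 = -1.06; fold change = 2^1.06 = 2.085
Nfkb3: ΔΔCt = (23.49−20.58) − (27.54−20.42) = 2.91 − 7.12 = -4.21; fold change = 2^4.21 = 18.507
Akt11: ΔΔCt = (18.19−20.58) − (23.08−20.42) = -2.39 − 2.66 = -5.05; fold change = 2^5.05 = 33.128
Akt11 has the largest |ΔΔCt| = 5.05.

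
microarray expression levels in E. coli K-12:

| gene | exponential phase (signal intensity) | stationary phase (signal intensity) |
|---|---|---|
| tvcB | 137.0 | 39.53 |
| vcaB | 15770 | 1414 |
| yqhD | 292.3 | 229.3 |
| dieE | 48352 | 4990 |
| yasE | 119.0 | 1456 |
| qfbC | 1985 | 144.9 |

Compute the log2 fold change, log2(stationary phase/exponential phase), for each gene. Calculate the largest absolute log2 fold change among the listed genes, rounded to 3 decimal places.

log2(39.53/137.0) = -1.793  (tvcB)
log2(1414/15770) = -3.479  (vcaB)
log2(229.3/292.3) = -0.350  (yqhD)
log2(4990/48352) = -3.276  (dieE)
log2(1456/119.0) = 3.613  (yasE)
log2(144.9/1985) = -3.776  (qfbC)
The largest magnitude belongs to qfbC.

3.776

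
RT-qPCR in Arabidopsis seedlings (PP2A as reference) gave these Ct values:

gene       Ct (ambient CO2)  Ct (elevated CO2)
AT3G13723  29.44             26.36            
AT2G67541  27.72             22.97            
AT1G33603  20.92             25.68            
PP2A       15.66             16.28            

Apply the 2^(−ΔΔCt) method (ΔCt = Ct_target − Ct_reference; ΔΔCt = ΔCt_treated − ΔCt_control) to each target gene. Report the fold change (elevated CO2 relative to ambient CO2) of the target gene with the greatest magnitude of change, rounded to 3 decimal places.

AT3G13723: ΔΔCt = (26.36−16.28) − (29.44−15.66) = 10.08 − 13.78 = -3.70; fold change = 2^3.70 = 12.996
AT2G67541: ΔΔCt = (22.97−16.28) − (27.72−15.66) = 6.69 − 12.06 = -5.37; fold change = 2^5.37 = 41.355
AT1G33603: ΔΔCt = (25.68−16.28) − (20.92−15.66) = 9.40 − 5.26 = 4.14; fold change = 2^-4.14 = 0.057
AT2G67541 has the largest |ΔΔCt| = 5.37.

41.355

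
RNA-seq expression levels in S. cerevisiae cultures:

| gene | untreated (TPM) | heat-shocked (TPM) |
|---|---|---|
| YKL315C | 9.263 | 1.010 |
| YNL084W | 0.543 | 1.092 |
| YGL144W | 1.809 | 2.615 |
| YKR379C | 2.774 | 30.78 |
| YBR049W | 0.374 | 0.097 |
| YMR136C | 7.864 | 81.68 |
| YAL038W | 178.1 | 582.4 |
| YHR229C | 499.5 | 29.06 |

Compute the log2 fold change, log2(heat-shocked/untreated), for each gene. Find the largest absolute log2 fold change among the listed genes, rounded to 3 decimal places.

log2(1.010/9.263) = -3.197  (YKL315C)
log2(1.092/0.543) = 1.008  (YNL084W)
log2(2.615/1.809) = 0.532  (YGL144W)
log2(30.78/2.774) = 3.472  (YKR379C)
log2(0.097/0.374) = -1.947  (YBR049W)
log2(81.68/7.864) = 3.377  (YMR136C)
log2(582.4/178.1) = 1.709  (YAL038W)
log2(29.06/499.5) = -4.103  (YHR229C)
The largest magnitude belongs to YHR229C.

4.103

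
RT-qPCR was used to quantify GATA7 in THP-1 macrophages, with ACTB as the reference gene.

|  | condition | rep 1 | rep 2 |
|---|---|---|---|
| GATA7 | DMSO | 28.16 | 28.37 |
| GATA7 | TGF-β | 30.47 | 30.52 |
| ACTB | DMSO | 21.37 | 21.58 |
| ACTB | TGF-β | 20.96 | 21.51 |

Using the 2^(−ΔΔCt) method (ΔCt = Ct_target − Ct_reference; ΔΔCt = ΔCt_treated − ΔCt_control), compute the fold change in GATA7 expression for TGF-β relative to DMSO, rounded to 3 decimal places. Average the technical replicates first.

0.180

Mean Ct: GATA7 DMSO 28.265; GATA7 TGF-β 30.495; ACTB DMSO 21.475; ACTB TGF-β 21.235
ΔCt(DMSO) = 28.265 − 21.475 = 6.790
ΔCt(TGF-β) = 30.495 − 21.235 = 9.260
ΔΔCt = 9.260 − 6.790 = 2.470
Fold change = 2^(−2.470) = 0.1805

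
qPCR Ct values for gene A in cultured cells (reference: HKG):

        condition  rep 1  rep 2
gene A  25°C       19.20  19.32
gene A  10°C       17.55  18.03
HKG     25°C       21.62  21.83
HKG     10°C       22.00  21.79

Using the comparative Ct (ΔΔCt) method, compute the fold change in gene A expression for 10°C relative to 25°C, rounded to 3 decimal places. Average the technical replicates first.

Mean Ct: gene A 25°C 19.260; gene A 10°C 17.790; HKG 25°C 21.725; HKG 10°C 21.895
ΔCt(25°C) = 19.260 − 21.725 = -2.465
ΔCt(10°C) = 17.790 − 21.895 = -4.105
ΔΔCt = -4.105 − (-2.465) = -1.640
Fold change = 2^(−(-1.640)) = 2^1.640 = 3.1167

3.117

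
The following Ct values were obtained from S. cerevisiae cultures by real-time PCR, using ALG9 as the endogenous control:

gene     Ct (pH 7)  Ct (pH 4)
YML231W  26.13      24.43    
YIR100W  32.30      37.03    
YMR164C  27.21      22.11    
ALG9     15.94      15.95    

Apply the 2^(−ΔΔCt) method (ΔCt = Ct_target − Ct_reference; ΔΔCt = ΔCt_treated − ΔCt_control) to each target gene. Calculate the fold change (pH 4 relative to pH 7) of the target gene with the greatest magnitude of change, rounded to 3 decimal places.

34.535

YML231W: ΔΔCt = (24.43−15.95) − (26.13−15.94) = 8.48 − 10.19 = -1.71; fold change = 2^1.71 = 3.272
YIR100W: ΔΔCt = (37.03−15.95) − (32.30−15.94) = 21.08 − 16.36 = 4.72; fold change = 2^-4.72 = 0.038
YMR164C: ΔΔCt = (22.11−15.95) − (27.21−15.94) = 6.16 − 11.27 = -5.11; fold change = 2^5.11 = 34.535
YMR164C has the largest |ΔΔCt| = 5.11.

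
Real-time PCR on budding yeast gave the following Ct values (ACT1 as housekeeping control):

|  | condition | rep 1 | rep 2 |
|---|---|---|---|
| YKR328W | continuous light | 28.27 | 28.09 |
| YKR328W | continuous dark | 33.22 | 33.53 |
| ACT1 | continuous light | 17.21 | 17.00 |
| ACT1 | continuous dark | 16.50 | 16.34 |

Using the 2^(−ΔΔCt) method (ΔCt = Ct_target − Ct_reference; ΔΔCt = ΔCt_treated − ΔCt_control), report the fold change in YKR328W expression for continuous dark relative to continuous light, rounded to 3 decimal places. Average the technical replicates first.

0.017

Mean Ct: YKR328W continuous light 28.180; YKR328W continuous dark 33.375; ACT1 continuous light 17.105; ACT1 continuous dark 16.420
ΔCt(continuous light) = 28.180 − 17.105 = 11.075
ΔCt(continuous dark) = 33.375 − 16.420 = 16.955
ΔΔCt = 16.955 − 11.075 = 5.880
Fold change = 2^(−5.880) = 0.0170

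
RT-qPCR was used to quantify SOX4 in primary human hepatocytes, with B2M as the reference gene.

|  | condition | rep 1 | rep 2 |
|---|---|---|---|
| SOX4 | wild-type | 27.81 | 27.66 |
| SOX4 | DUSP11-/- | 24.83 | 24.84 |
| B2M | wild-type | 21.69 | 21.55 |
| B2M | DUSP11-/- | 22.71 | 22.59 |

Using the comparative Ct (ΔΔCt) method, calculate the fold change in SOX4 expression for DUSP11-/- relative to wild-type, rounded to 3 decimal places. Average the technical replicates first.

Mean Ct: SOX4 wild-type 27.735; SOX4 DUSP11-/- 24.835; B2M wild-type 21.620; B2M DUSP11-/- 22.650
ΔCt(wild-type) = 27.735 − 21.620 = 6.115
ΔCt(DUSP11-/-) = 24.835 − 22.650 = 2.185
ΔΔCt = 2.185 − 6.115 = -3.930
Fold change = 2^(−(-3.930)) = 2^3.930 = 15.2422

15.242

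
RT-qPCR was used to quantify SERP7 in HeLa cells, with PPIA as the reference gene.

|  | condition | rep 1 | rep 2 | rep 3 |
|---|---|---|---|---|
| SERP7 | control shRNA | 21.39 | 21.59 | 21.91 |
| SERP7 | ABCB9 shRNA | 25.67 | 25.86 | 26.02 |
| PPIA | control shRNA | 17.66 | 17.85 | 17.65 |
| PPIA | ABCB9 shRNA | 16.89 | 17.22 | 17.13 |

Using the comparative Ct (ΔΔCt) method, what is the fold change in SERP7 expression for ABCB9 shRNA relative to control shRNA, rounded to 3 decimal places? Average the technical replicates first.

Mean Ct: SERP7 control shRNA 21.630; SERP7 ABCB9 shRNA 25.850; PPIA control shRNA 17.720; PPIA ABCB9 shRNA 17.080
ΔCt(control shRNA) = 21.630 − 17.720 = 3.910
ΔCt(ABCB9 shRNA) = 25.850 − 17.080 = 8.770
ΔΔCt = 8.770 − 3.910 = 4.860
Fold change = 2^(−4.860) = 0.0344

0.034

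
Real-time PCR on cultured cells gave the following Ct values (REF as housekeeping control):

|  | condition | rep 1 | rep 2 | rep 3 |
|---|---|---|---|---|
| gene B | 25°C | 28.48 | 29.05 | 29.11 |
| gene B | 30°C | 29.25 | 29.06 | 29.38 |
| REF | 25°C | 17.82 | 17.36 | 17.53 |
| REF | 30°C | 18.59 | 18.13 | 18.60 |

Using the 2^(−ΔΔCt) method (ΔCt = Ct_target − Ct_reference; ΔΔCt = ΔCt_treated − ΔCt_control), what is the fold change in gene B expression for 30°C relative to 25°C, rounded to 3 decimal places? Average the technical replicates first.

Mean Ct: gene B 25°C 28.880; gene B 30°C 29.230; REF 25°C 17.570; REF 30°C 18.440
ΔCt(25°C) = 28.880 − 17.570 = 11.310
ΔCt(30°C) = 29.230 − 18.440 = 10.790
ΔΔCt = 10.790 − 11.310 = -0.520
Fold change = 2^(−(-0.520)) = 2^0.520 = 1.4340

1.434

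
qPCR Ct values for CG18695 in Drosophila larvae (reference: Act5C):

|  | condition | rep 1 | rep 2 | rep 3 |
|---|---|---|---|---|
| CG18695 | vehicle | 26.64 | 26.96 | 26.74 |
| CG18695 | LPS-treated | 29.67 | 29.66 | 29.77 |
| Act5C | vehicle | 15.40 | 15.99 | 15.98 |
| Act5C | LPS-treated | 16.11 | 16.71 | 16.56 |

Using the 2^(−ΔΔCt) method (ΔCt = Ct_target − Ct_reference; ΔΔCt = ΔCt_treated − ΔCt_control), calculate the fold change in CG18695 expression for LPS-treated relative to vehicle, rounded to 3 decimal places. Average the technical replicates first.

Mean Ct: CG18695 vehicle 26.780; CG18695 LPS-treated 29.700; Act5C vehicle 15.790; Act5C LPS-treated 16.460
ΔCt(vehicle) = 26.780 − 15.790 = 10.990
ΔCt(LPS-treated) = 29.700 − 16.460 = 13.240
ΔΔCt = 13.240 − 10.990 = 2.250
Fold change = 2^(−2.250) = 0.2102

0.210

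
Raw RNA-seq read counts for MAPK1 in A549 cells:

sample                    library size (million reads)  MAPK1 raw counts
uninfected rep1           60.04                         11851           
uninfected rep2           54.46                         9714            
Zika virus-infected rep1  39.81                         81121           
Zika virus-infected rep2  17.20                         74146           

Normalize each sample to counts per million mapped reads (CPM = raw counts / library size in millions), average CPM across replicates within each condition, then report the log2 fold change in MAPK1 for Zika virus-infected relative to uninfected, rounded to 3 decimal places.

4.079

CPM(uninfected rep1) = 11851 / 60.04 = 197.3851
CPM(uninfected rep2) = 9714 / 54.46 = 178.3694
CPM(Zika virus-infected rep1) = 81121 / 39.81 = 2037.7041
CPM(Zika virus-infected rep2) = 74146 / 17.20 = 4310.8140
mean CPM(uninfected) = 187.8773; mean CPM(Zika virus-infected) = 3174.2590
Fold change = 3174.2590 / 187.8773 = 16.89539
log2(16.89539) = 4.0786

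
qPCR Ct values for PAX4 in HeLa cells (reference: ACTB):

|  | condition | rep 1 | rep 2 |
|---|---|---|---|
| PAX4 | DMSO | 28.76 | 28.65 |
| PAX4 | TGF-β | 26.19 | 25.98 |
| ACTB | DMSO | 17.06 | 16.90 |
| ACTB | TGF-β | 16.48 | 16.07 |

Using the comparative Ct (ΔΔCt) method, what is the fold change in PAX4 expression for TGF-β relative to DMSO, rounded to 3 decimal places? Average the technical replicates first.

3.771

Mean Ct: PAX4 DMSO 28.705; PAX4 TGF-β 26.085; ACTB DMSO 16.980; ACTB TGF-β 16.275
ΔCt(DMSO) = 28.705 − 16.980 = 11.725
ΔCt(TGF-β) = 26.085 − 16.275 = 9.810
ΔΔCt = 9.810 − 11.725 = -1.915
Fold change = 2^(−(-1.915)) = 2^1.915 = 3.7711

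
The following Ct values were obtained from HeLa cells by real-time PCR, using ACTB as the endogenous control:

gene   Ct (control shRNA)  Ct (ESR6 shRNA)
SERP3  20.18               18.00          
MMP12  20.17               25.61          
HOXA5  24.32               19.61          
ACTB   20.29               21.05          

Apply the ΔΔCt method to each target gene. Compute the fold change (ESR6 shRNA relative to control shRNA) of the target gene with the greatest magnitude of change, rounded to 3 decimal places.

SERP3: ΔΔCt = (18.00−21.05) − (20.18−20.29) = -3.05 − (-0.11) = -2.94; fold change = 2^2.94 = 7.674
MMP12: ΔΔCt = (25.61−21.05) − (20.17−20.29) = 4.56 − (-0.12) = 4.68; fold change = 2^-4.68 = 0.039
HOXA5: ΔΔCt = (19.61−21.05) − (24.32−20.29) = -1.44 − 4.03 = -5.47; fold change = 2^5.47 = 44.324
HOXA5 has the largest |ΔΔCt| = 5.47.

44.324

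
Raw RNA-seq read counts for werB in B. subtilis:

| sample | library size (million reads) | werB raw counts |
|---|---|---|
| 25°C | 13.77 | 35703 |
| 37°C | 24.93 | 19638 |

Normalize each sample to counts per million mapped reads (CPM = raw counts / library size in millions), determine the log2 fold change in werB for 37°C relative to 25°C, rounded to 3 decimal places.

-1.719

CPM(25°C) = 35703 / 13.77 = 2592.8105
CPM(37°C) = 19638 / 24.93 = 787.7256
Fold change = 787.7256 / 2592.8105 = 0.30381
log2(0.30381) = -1.7188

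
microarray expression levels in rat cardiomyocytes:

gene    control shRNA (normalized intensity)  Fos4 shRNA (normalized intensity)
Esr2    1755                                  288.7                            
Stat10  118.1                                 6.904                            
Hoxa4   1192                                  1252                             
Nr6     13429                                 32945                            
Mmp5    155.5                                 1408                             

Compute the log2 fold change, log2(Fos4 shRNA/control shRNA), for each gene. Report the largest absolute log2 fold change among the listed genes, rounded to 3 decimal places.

4.096

log2(288.7/1755) = -2.604  (Esr2)
log2(6.904/118.1) = -4.096  (Stat10)
log2(1252/1192) = 0.071  (Hoxa4)
log2(32945/13429) = 1.295  (Nr6)
log2(1408/155.5) = 3.179  (Mmp5)
The largest magnitude belongs to Stat10.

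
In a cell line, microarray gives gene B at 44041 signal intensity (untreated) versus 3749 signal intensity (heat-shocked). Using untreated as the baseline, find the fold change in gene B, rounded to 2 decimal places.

0.09

Fold change = 3749 / 44041 = 0.085
gene B is downregulated.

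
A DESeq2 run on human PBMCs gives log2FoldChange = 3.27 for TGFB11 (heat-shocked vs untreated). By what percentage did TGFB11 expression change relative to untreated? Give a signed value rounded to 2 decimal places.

Fold change = 2^(3.27) = 9.6465
Percent change = (FC − 1) × 100% = (9.6465 − 1) × 100 = 864.65%

864.65%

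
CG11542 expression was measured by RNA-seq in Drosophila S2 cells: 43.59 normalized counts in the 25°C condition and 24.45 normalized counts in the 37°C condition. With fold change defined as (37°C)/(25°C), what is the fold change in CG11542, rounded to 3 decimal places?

Fold change = 24.45 / 43.59 = 0.5609
CG11542 is downregulated.

0.561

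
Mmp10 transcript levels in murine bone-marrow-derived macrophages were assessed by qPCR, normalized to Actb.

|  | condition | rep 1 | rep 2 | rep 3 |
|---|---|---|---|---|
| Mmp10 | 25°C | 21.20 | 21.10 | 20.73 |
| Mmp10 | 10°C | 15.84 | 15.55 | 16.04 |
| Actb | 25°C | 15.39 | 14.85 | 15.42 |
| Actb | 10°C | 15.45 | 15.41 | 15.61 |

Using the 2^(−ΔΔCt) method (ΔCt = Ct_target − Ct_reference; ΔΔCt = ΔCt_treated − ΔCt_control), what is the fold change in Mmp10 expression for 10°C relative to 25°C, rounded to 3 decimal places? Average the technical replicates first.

44.324

Mean Ct: Mmp10 25°C 21.010; Mmp10 10°C 15.810; Actb 25°C 15.220; Actb 10°C 15.490
ΔCt(25°C) = 21.010 − 15.220 = 5.790
ΔCt(10°C) = 15.810 − 15.490 = 0.320
ΔΔCt = 0.320 − 5.790 = -5.470
Fold change = 2^(−(-5.470)) = 2^5.470 = 44.3235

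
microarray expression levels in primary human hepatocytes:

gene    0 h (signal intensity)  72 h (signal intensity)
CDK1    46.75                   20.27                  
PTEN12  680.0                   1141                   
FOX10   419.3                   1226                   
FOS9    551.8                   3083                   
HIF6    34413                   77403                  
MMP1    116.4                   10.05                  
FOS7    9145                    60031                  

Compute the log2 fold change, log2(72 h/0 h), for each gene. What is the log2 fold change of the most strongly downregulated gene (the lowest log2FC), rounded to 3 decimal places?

-3.534

log2(20.27/46.75) = -1.206  (CDK1)
log2(1141/680.0) = 0.747  (PTEN12)
log2(1226/419.3) = 1.548  (FOX10)
log2(3083/551.8) = 2.482  (FOS9)
log2(77403/34413) = 1.169  (HIF6)
log2(10.05/116.4) = -3.534  (MMP1)
log2(60031/9145) = 2.715  (FOS7)
MMP1 is most strongly downregulated.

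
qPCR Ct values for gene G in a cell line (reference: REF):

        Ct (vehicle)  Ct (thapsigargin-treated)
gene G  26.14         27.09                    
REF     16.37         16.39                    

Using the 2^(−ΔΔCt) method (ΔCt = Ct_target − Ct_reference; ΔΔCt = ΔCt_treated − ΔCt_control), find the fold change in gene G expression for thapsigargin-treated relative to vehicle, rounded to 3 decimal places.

ΔCt(vehicle) = 26.140 − 16.370 = 9.770
ΔCt(thapsigargin-treated) = 27.090 − 16.390 = 10.700
ΔΔCt = 10.700 − 9.770 = 0.930
Fold change = 2^(−0.930) = 0.5249

0.525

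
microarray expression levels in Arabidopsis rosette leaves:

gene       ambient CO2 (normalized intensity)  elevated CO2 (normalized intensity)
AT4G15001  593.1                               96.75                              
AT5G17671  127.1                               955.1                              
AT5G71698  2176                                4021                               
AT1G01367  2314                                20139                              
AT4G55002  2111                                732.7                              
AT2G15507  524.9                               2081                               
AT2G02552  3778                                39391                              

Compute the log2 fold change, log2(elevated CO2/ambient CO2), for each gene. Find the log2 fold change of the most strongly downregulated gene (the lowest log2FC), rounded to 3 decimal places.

log2(96.75/593.1) = -2.616  (AT4G15001)
log2(955.1/127.1) = 2.910  (AT5G17671)
log2(4021/2176) = 0.886  (AT5G71698)
log2(20139/2314) = 3.122  (AT1G01367)
log2(732.7/2111) = -1.527  (AT4G55002)
log2(2081/524.9) = 1.987  (AT2G15507)
log2(39391/3778) = 3.382  (AT2G02552)
AT4G15001 is most strongly downregulated.

-2.616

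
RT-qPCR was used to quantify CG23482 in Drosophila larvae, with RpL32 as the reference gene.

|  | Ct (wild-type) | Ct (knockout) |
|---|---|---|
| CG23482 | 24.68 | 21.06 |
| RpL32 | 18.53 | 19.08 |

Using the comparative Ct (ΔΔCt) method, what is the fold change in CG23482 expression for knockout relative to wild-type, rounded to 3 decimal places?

18.001

ΔCt(wild-type) = 24.680 − 18.530 = 6.150
ΔCt(knockout) = 21.060 − 19.080 = 1.980
ΔΔCt = 1.980 − 6.150 = -4.170
Fold change = 2^(−(-4.170)) = 2^4.170 = 18.0009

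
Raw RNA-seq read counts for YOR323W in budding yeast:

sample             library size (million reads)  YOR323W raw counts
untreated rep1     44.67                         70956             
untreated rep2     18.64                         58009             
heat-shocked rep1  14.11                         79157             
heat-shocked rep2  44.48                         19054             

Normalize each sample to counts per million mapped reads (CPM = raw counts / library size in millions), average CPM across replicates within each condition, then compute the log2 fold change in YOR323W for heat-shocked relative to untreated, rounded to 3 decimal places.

0.361

CPM(untreated rep1) = 70956 / 44.67 = 1588.4486
CPM(untreated rep2) = 58009 / 18.64 = 3112.0708
CPM(heat-shocked rep1) = 79157 / 14.11 = 5609.9929
CPM(heat-shocked rep2) = 19054 / 44.48 = 428.3723
mean CPM(untreated) = 2350.2597; mean CPM(heat-shocked) = 3019.1826
Fold change = 3019.1826 / 2350.2597 = 1.28462
log2(1.28462) = 0.3613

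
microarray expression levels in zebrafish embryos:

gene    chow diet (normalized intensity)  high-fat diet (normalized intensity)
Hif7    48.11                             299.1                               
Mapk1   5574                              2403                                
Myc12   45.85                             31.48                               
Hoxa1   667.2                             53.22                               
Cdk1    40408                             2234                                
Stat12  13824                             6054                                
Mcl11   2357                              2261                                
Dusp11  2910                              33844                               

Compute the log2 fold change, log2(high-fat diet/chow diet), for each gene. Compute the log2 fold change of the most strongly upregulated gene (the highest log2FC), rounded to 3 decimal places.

3.540

log2(299.1/48.11) = 2.636  (Hif7)
log2(2403/5574) = -1.214  (Mapk1)
log2(31.48/45.85) = -0.542  (Myc12)
log2(53.22/667.2) = -3.648  (Hoxa1)
log2(2234/40408) = -4.177  (Cdk1)
log2(6054/13824) = -1.191  (Stat12)
log2(2261/2357) = -0.060  (Mcl11)
log2(33844/2910) = 3.540  (Dusp11)
Dusp11 is most strongly upregulated.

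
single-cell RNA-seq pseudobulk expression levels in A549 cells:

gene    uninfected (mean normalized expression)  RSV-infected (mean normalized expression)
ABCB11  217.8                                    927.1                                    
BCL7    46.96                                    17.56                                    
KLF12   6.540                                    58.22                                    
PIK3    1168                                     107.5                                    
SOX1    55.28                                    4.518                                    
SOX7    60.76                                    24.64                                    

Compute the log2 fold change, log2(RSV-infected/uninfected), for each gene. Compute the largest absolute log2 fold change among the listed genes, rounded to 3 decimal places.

log2(927.1/217.8) = 2.090  (ABCB11)
log2(17.56/46.96) = -1.419  (BCL7)
log2(58.22/6.540) = 3.154  (KLF12)
log2(107.5/1168) = -3.442  (PIK3)
log2(4.518/55.28) = -3.613  (SOX1)
log2(24.64/60.76) = -1.302  (SOX7)
The largest magnitude belongs to SOX1.

3.613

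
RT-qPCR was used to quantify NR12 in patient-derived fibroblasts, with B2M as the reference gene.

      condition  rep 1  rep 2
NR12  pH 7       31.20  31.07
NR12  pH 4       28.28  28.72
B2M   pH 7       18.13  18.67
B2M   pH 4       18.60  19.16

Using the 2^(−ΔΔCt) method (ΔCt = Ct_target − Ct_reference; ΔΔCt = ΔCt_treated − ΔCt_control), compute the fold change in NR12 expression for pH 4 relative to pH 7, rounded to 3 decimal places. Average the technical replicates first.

8.664

Mean Ct: NR12 pH 7 31.135; NR12 pH 4 28.500; B2M pH 7 18.400; B2M pH 4 18.880
ΔCt(pH 7) = 31.135 − 18.400 = 12.735
ΔCt(pH 4) = 28.500 − 18.880 = 9.620
ΔΔCt = 9.620 − 12.735 = -3.115
Fold change = 2^(−(-3.115)) = 2^3.115 = 8.6638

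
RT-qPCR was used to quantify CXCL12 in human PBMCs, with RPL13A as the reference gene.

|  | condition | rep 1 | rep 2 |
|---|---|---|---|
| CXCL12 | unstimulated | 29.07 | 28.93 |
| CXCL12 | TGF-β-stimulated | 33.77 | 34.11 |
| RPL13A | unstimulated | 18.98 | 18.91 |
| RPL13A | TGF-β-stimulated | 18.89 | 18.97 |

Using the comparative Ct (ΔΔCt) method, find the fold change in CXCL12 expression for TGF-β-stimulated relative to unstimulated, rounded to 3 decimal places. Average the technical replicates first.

Mean Ct: CXCL12 unstimulated 29.000; CXCL12 TGF-β-stimulated 33.940; RPL13A unstimulated 18.945; RPL13A TGF-β-stimulated 18.930
ΔCt(unstimulated) = 29.000 − 18.945 = 10.055
ΔCt(TGF-β-stimulated) = 33.940 − 18.930 = 15.010
ΔΔCt = 15.010 − 10.055 = 4.955
Fold change = 2^(−4.955) = 0.0322

0.032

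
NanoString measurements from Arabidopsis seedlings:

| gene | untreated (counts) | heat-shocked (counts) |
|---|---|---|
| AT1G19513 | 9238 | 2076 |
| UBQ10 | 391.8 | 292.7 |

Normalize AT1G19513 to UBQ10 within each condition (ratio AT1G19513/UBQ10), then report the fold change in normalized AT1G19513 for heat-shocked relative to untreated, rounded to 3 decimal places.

AT1G19513/UBQ10 (untreated) = 9238 / 391.8 = 23.578
AT1G19513/UBQ10 (heat-shocked) = 2076 / 292.7 = 7.0926
Fold change = 7.0926 / 23.578 = 0.3008

0.301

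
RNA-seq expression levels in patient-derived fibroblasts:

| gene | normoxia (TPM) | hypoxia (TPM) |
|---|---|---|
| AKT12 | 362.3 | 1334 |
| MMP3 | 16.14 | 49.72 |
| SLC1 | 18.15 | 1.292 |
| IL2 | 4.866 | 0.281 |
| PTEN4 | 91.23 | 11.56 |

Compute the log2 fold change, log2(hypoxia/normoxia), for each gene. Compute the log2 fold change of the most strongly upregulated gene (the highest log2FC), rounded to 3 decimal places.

1.881

log2(1334/362.3) = 1.881  (AKT12)
log2(49.72/16.14) = 1.623  (MMP3)
log2(1.292/18.15) = -3.812  (SLC1)
log2(0.281/4.866) = -4.114  (IL2)
log2(11.56/91.23) = -2.980  (PTEN4)
AKT12 is most strongly upregulated.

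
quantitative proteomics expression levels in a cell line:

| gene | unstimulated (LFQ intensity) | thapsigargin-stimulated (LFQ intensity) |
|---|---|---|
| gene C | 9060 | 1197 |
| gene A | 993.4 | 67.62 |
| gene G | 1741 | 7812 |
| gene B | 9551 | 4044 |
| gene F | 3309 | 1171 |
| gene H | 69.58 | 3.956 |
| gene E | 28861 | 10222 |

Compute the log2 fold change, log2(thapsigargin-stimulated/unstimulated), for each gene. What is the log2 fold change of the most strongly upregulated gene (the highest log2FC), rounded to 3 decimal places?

2.166

log2(1197/9060) = -2.920  (gene C)
log2(67.62/993.4) = -3.877  (gene A)
log2(7812/1741) = 2.166  (gene G)
log2(4044/9551) = -1.240  (gene B)
log2(1171/3309) = -1.499  (gene F)
log2(3.956/69.58) = -4.137  (gene H)
log2(10222/28861) = -1.497  (gene E)
gene G is most strongly upregulated.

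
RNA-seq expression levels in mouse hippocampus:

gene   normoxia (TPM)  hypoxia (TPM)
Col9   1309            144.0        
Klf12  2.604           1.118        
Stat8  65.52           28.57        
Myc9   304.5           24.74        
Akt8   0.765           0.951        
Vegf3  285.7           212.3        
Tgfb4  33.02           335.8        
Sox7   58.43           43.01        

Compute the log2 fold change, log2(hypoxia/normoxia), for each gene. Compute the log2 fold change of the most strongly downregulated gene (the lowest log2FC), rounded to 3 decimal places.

-3.622

log2(144.0/1309) = -3.184  (Col9)
log2(1.118/2.604) = -1.220  (Klf12)
log2(28.57/65.52) = -1.197  (Stat8)
log2(24.74/304.5) = -3.622  (Myc9)
log2(0.951/0.765) = 0.314  (Akt8)
log2(212.3/285.7) = -0.428  (Vegf3)
log2(335.8/33.02) = 3.346  (Tgfb4)
log2(43.01/58.43) = -0.442  (Sox7)
Myc9 is most strongly downregulated.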